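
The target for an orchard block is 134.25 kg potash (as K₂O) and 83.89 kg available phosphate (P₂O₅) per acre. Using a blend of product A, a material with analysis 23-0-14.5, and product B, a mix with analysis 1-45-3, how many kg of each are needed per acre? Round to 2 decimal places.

887.29 kg product A, 186.42 kg product B

Let a = kg of product A, b = kg of product B (per acre).
K₂O: 0.145·a + 0.03·b = 134.25
P₂O₅: 0·a + 0.45·b = 83.89
Solving simultaneously: a = 887.292, b = 186.422.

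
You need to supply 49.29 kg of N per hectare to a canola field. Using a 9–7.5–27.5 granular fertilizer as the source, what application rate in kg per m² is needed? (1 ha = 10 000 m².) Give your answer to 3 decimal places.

0.055 kg of product per sq m

Product per hectare = 49.29 / 9% = 547.667 kg.
Convert to per m²: 547.667 × 0.0001 = 0.0547667 kg.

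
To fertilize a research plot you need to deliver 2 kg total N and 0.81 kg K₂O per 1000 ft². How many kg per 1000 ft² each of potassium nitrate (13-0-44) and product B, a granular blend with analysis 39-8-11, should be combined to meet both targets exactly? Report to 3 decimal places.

Let a = kg of potassium nitrate, b = kg of product B (per 1000 ft²).
N: 0.13·a + 0.39·b = 2
K₂O: 0.44·a + 0.11·b = 0.81
From row1: a = (2 − 0.39·b) / 0.13.
Into row2: 0.44·(2 − 0.39·b)/0.13 + 0.11·b = 0.81 → b = 4.92498, a = 0.609663.

0.610 kg potassium nitrate, 4.925 kg product B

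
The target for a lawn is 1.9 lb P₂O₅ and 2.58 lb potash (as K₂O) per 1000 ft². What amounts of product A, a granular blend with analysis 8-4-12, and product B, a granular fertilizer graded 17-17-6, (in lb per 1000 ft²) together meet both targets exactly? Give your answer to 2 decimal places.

Let a = lb of product A, b = lb of product B (per 1000 ft²).
P₂O₅: 0.04·a + 0.17·b = 1.9
K₂O: 0.12·a + 0.06·b = 2.58
Solving simultaneously: a = 18.0333, b = 6.93333.

18.03 lb product A, 6.93 lb product B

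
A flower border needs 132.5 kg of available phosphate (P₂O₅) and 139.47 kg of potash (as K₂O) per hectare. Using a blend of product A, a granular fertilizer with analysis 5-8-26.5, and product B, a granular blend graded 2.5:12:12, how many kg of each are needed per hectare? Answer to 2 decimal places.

37.68 kg product A, 1079.05 kg product B

Let a = kg of product A, b = kg of product B (per hectare).
P₂O₅: 0.08·a + 0.12·b = 132.5
K₂O: 0.265·a + 0.12·b = 139.47
From row1: a = (132.5 − 0.12·b) / 0.08.
Into row2: 0.265·(132.5 − 0.12·b)/0.08 + 0.12·b = 139.47 → b = 1079.0495, a = 37.6757.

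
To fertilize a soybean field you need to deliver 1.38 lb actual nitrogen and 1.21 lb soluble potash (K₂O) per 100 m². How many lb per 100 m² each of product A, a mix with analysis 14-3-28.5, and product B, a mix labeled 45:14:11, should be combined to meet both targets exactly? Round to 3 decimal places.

With a, b = lb per 100 m² of product A and product B:
N: 0.14·a + 0.45·b = 1.38
K₂O: 0.285·a + 0.11·b = 1.21
Eliminate b: (row1) − 0.45/0.11·(row2) → -1.02591·a = -3.57, so a = 3.47984.
Then b = (1.21 − 0.285·3.47984) / 0.11 = 1.98405.

3.480 lb product A, 1.984 lb product B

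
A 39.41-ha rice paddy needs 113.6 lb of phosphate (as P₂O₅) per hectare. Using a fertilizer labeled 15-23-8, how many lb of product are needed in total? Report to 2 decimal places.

19465.11 lb

Product per hectare = 113.6 / 23% = 493.913 lb.
Total product = 493.913 × 39.41 = 19465.113 lb.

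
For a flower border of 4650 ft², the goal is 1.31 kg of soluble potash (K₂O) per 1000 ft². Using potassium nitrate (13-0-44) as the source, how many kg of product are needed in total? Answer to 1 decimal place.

Product per 1000 ft² = 1.31 / 44% = 2.97727 kg.
Total product = 2.97727 × 4650 / 1000 = 13.8443 kg.

13.8 kg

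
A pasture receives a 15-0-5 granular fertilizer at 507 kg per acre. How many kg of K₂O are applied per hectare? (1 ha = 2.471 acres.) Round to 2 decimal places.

62.64 kg K₂O per hectare

K₂O per acre = 507 × 5% = 25.35 kg.
Convert to per hectare: 25.35 × 2.471 = 62.6399 kg.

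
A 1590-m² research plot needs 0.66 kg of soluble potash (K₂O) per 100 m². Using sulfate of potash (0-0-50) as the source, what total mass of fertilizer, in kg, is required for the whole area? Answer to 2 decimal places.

Product per 100 m² = 0.66 / 50% = 1.32 kg.
Total product = 1.32 × 1590 / 100 = 20.988 kg.

20.99 kg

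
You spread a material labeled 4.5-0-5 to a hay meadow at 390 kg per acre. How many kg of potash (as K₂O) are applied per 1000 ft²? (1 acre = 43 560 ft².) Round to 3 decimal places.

0.448 kg K₂O per thousand sq ft

K₂O per acre = 390 × 5% = 19.5 kg.
Convert to per 1000 ft²: 19.5 × 0.0229568 = 0.447658 kg.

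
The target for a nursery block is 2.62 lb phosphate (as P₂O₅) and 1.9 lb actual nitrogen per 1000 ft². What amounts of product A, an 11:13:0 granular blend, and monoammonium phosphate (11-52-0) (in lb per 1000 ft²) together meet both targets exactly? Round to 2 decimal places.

With a, b = lb per 1000 ft² of product A and monoammonium phosphate:
P₂O₅: 0.13·a + 0.52·b = 2.62
N: 0.11·a + 0.11·b = 1.9
From row1: a = (2.62 − 0.52·b) / 0.13.
Into row2: 0.11·(2.62 − 0.52·b)/0.13 + 0.11·b = 1.9 → b = 0.960373, a = 16.3124.

16.31 lb product A, 0.96 lb monoammonium phosphate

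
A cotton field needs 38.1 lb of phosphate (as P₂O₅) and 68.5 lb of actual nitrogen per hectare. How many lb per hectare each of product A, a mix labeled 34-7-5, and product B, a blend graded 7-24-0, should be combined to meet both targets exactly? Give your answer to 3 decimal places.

179.570 lb product A, 106.375 lb product B

With a, b = lb per hectare of product A and product B:
P₂O₅: 0.07·a + 0.24·b = 38.1
N: 0.34·a + 0.07·b = 68.5
Eliminate b: (row1) − 0.24/0.07·(row2) → -1.09571·a = -196.757, so a = 179.5698.
Then b = (68.5 − 0.34·179.5698) / 0.07 = 106.37549.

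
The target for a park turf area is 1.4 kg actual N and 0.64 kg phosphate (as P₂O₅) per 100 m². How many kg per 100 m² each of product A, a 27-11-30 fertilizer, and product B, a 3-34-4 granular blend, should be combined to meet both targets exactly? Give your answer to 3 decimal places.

5.162 kg product A, 0.212 kg product B

Per-100 m² balance (a = product A, b = product B):
N: 0.27·a + 0.03·b = 1.4
P₂O₅: 0.11·a + 0.34·b = 0.64
Solving simultaneously: a = 5.16158, b = 0.212429.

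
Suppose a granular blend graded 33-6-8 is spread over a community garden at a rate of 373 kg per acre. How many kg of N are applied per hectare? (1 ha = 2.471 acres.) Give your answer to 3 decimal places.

304.155 kg N per hectare

nitrogen per acre = 373 × 33% = 123.09 kg.
Convert to per hectare: 123.09 × 2.471 = 304.1554 kg.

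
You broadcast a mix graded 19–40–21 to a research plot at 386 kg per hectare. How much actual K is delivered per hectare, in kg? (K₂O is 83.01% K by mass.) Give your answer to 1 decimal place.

67.3 kg K per hectare

K₂O per hectare = 386 × 21% = 81.06 kg.
Elemental K = 81.06 × 0.8301 = 67.2879 kg per hectare.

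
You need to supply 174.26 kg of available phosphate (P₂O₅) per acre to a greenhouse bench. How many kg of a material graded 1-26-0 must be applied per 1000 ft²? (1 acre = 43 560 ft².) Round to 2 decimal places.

15.39 kg of product per thousand sq ft

Product per acre = 174.26 / 26% = 670.231 kg.
Convert to per 1000 ft²: 670.231 × 0.0229568 = 15.3864 kg.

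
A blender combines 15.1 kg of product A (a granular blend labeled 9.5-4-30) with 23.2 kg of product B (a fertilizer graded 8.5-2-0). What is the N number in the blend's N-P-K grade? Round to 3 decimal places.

8.894% N

Total mass = 15.1 + 23.2 = 38.3 kg.
N mass = 9.5%×15.1 + 8.5%×23.2 = 3.4065 kg.
% N = 3.4065 / 38.3 = 8.89426%.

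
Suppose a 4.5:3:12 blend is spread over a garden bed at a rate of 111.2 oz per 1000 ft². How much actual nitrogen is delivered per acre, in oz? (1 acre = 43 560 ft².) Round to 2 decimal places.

nitrogen per 1000 ft² = 111.2 × 4.5% = 5.004 oz.
Convert to per acre: 5.004 × 43.56 = 217.974 oz.

217.97 oz N per acre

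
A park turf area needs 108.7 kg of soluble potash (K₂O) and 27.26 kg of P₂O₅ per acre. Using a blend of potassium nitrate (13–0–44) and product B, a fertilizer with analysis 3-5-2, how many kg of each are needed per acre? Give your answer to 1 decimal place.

With a, b = kg per acre of potassium nitrate and product B:
K₂O: 0.44·a + 0.02·b = 108.7
P₂O₅: 0·a + 0.05·b = 27.26
Solving simultaneously: a = 222.264, b = 545.2.

222.3 kg potassium nitrate, 545.2 kg product B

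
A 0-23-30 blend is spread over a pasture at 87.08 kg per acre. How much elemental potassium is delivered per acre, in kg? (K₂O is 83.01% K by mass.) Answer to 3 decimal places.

K₂O per acre = 87.08 × 30% = 26.124 kg.
Elemental K = 26.124 × 0.8301 = 21.6855 kg per acre.

21.686 kg K per acre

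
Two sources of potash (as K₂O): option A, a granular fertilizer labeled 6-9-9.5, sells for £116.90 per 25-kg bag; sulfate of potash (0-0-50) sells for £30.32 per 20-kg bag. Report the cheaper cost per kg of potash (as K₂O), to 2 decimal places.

option A: K₂O per bag = 25 × 9.5% = 2.375 kg; cost = 116.90 / 2.375 = £49.2211/kg K₂O.
sulfate of potash: K₂O per bag = 20 × 50% = 10 kg; cost = 30.32 / 10 = £3.0320/kg K₂O.
sulfate of potash is cheaper.

£3.03 per kg K₂O (sulfate of potash)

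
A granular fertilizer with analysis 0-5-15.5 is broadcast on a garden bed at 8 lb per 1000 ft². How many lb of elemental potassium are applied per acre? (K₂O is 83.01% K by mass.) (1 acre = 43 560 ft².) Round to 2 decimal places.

44.84 lb K per acre

K₂O per 1000 ft² = 8 × 15.5% = 1.24 lb.
Elemental K = 1.24 × 0.8301 = 1.02932 lb per 1000 ft².
Convert to per acre: 1.02932 × 43.56 = 44.8374 lb.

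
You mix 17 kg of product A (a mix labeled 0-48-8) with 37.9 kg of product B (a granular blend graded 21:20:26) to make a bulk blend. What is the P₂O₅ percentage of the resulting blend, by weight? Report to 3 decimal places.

Total mass = 17 + 37.9 = 54.9 kg.
P₂O₅ mass = 48%×17 + 20%×37.9 = 15.74 kg.
% P₂O₅ = 15.74 / 54.9 = 28.6703%.

28.670% P₂O₅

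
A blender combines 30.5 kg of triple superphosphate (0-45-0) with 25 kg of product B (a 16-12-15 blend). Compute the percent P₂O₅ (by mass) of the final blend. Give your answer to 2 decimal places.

30.14% P₂O₅

Total mass = 30.5 + 25 = 55.5 kg.
P₂O₅ mass = 45%×30.5 + 12%×25 = 16.725 kg.
% P₂O₅ = 16.725 / 55.5 = 30.1351%.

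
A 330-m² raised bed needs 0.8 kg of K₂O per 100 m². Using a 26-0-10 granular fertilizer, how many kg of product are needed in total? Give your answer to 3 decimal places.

Product per 100 m² = 0.8 / 10% = 8 kg.
Total product = 8 × 330 / 100 = 26.4 kg.

26.400 kg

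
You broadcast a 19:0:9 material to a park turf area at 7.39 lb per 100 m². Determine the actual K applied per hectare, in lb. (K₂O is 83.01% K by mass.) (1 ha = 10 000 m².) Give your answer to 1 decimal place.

K₂O per 100 m² = 7.39 × 9% = 0.6651 lb.
Elemental K = 0.6651 × 0.8301 = 0.5521 lb per 100 m².
Convert to per hectare: 0.5521 × 100 = 55.21 lb.

55.2 lb K per hectare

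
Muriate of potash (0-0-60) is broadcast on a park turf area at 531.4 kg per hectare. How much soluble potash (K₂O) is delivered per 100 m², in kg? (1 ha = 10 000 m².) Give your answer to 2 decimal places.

K₂O per hectare = 531.4 × 60% = 318.84 kg.
Convert to per 100 m²: 318.84 × 0.01 = 3.1884 kg.

3.19 kg K₂O per hundred sq m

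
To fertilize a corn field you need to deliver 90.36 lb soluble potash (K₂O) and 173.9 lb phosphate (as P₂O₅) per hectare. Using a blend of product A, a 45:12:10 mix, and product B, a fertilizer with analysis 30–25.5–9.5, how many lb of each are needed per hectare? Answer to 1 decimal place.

Per-hectare balance (a = product A, b = product B):
K₂O: 0.1·a + 0.095·b = 90.36
P₂O₅: 0.12·a + 0.255·b = 173.9
Solving simultaneously: a = 462.504, b = 464.312.

462.5 lb product A, 464.3 lb product B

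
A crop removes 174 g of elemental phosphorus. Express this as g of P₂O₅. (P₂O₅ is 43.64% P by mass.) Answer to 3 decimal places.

398.717 g P₂O₅

P₂O₅ = 174 / 0.4364 = 398.7168 g.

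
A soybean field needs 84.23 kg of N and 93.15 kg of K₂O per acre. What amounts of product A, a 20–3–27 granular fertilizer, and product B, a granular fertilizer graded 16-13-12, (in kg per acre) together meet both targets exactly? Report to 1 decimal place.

249.8 kg product A, 214.2 kg product B

With a, b = kg per acre of product A and product B:
N: 0.2·a + 0.16·b = 84.23
K₂O: 0.27·a + 0.12·b = 93.15
From row1: a = (84.23 − 0.16·b) / 0.2.
Into row2: 0.27·(84.23 − 0.16·b)/0.2 + 0.12·b = 93.15 → b = 214.172, a = 249.813.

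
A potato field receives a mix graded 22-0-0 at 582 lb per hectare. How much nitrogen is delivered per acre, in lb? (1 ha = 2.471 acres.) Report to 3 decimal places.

nitrogen per hectare = 582 × 22% = 128.04 lb.
Convert to per acre: 128.04 × 0.404694 = 51.8171 lb.

51.817 lb N per acre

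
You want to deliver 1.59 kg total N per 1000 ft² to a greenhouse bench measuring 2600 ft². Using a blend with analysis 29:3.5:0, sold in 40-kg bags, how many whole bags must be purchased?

Product per 1000 ft² = 1.59 / 29% = 5.48276 kg.
Total product = 5.48276 × 2600 / 1000 = 14.2552 kg.
Bags = ⌈14.2552 / 40⌉ = 1.

1 bags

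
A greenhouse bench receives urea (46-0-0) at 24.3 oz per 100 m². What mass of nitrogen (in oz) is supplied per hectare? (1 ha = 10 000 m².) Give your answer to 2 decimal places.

1117.80 oz N per hectare

nitrogen per 100 m² = 24.3 × 46% = 11.178 oz.
Convert to per hectare: 11.178 × 100 = 1117.8 oz.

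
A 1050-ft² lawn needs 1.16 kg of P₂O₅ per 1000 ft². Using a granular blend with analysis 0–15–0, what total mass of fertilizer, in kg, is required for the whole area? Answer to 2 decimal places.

8.12 kg

Product per 1000 ft² = 1.16 / 15% = 7.73333 kg.
Total product = 7.73333 × 1050 / 1000 = 8.12 kg.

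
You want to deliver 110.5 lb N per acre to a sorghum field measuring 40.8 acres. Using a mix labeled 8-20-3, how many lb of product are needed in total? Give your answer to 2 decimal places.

Product per acre = 110.5 / 8% = 1381.25 lb.
Total product = 1381.25 × 40.8 = 56355 lb.

56355.00 lb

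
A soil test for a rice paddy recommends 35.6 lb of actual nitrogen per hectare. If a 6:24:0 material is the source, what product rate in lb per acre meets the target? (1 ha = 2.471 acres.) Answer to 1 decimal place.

Product per hectare = 35.6 / 6% = 593.333 lb.
Convert to per acre: 593.333 × 0.404694 = 240.119 lb.

240.1 lb of product per acre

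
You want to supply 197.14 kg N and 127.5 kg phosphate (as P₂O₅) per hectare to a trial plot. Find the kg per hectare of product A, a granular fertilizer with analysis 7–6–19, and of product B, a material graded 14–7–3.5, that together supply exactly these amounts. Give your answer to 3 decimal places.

1157.200 kg product A, 829.543 kg product B

Let a = kg of product A, b = kg of product B (per hectare).
N: 0.07·a + 0.14·b = 197.14
P₂O₅: 0.06·a + 0.07·b = 127.5
Solving simultaneously: a = 1157.2, b = 829.5429.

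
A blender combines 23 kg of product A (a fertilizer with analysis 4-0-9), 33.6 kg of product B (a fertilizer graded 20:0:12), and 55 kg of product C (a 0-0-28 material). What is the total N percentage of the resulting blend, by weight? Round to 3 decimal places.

6.846% N

Total mass = 23 + 33.6 + 55 = 111.6 kg.
N mass = 4%×23 + 20%×33.6 + 0%×55 = 7.64 kg.
% N = 7.64 / 111.6 = 6.84588%.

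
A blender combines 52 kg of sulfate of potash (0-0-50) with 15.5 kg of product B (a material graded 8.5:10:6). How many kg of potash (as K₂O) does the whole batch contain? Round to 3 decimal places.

26.930 kg K₂O

K₂O mass = 50%×52 + 6%×15.5 = 26.93 kg.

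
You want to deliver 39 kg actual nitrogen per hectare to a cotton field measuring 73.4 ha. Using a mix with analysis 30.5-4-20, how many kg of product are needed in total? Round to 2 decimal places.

Product per hectare = 39 / 30.5% = 127.869 kg.
Total product = 127.869 × 73.4 = 9385.574 kg.

9385.57 kg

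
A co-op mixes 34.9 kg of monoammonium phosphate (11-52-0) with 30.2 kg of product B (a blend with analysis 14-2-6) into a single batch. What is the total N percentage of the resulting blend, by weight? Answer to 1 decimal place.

12.4% N

Total mass = 34.9 + 30.2 = 65.1 kg.
N mass = 11%×34.9 + 14%×30.2 = 8.067 kg.
% N = 8.067 / 65.1 = 12.3917%.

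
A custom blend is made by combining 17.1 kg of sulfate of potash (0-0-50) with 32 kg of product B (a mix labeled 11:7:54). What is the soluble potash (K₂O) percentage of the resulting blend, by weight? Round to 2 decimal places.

52.61% K₂O

Total mass = 17.1 + 32 = 49.1 kg.
K₂O mass = 50%×17.1 + 54%×32 = 25.83 kg.
% K₂O = 25.83 / 49.1 = 52.6069%.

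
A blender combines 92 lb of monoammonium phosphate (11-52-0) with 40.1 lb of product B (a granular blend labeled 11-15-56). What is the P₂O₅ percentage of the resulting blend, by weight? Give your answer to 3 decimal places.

40.768% P₂O₅

Total mass = 92 + 40.1 = 132.1 lb.
P₂O₅ mass = 52%×92 + 15%×40.1 = 53.855 lb.
% P₂O₅ = 53.855 / 132.1 = 40.7684%.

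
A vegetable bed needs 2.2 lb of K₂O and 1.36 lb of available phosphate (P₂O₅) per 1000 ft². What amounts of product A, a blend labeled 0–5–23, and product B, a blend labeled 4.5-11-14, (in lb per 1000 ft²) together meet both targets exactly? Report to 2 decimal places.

2.82 lb product A, 11.08 lb product B

Per-1000 ft² balance (a = product A, b = product B):
K₂O: 0.23·a + 0.14·b = 2.2
P₂O₅: 0.05·a + 0.11·b = 1.36
From row1: a = (2.2 − 0.14·b) / 0.23.
Into row2: 0.05·(2.2 − 0.14·b)/0.23 + 0.11·b = 1.36 → b = 11.082, a = 2.81967.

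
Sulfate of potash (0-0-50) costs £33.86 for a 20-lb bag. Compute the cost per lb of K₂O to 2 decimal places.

K₂O in bag = 20 × 50% = 10 lb.
Cost per lb K₂O = £33.86 / 10 = £3.3860.

£3.39 per lb K₂O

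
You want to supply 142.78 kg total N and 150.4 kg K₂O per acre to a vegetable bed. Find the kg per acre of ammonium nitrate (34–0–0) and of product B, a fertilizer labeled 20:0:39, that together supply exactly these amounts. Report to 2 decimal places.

Per-acre balance (a = ammonium nitrate, b = product B):
N: 0.34·a + 0.2·b = 142.78
K₂O: 0·a + 0.39·b = 150.4
Solving simultaneously: a = 193.094, b = 385.641.

193.09 kg ammonium nitrate, 385.64 kg product B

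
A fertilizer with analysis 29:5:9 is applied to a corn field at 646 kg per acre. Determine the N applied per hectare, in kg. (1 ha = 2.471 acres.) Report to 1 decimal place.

nitrogen per acre = 646 × 29% = 187.34 kg.
Convert to per hectare: 187.34 × 2.471 = 462.917 kg.

462.9 kg N per hectare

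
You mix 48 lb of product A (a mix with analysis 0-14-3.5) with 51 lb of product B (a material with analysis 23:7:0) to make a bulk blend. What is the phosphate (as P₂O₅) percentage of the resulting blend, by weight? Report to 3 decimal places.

10.394% P₂O₅

Total mass = 48 + 51 = 99 lb.
P₂O₅ mass = 14%×48 + 7%×51 = 10.29 lb.
% P₂O₅ = 10.29 / 99 = 10.3939%.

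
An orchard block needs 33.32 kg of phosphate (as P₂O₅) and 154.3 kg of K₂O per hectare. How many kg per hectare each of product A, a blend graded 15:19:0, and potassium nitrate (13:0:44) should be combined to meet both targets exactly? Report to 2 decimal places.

Let a = kg of product A, b = kg of potassium nitrate (per hectare).
P₂O₅: 0.19·a + 0·b = 33.32
K₂O: 0·a + 0.44·b = 154.3
Solving simultaneously: a = 175.368, b = 350.682.

175.37 kg product A, 350.68 kg potassium nitrate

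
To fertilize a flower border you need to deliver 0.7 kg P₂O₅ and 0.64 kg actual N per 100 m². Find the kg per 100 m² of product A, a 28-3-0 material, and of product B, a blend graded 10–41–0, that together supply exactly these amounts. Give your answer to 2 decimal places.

1.72 kg product A, 1.58 kg product B

Per-100 m² balance (a = product A, b = product B):
P₂O₅: 0.03·a + 0.41·b = 0.7
N: 0.28·a + 0.1·b = 0.64
Eliminate b: (row1) − 0.41/0.1·(row2) → -1.118·a = -1.924, so a = 1.72093.
Then b = (0.64 − 0.28·1.72093) / 0.1 = 1.5814.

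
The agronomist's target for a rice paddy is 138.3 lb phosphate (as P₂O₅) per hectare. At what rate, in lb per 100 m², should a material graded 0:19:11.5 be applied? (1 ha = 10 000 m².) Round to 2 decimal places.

Product per hectare = 138.3 / 19% = 727.895 lb.
Convert to per 100 m²: 727.895 × 0.01 = 7.27895 lb.

7.28 lb of product per hundred sq m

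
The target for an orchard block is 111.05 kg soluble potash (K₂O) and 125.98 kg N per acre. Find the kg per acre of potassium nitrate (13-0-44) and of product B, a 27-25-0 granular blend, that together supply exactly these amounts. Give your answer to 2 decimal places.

With a, b = kg per acre of potassium nitrate and product B:
K₂O: 0.44·a + 0·b = 111.05
N: 0.13·a + 0.27·b = 125.98
Solving simultaneously: a = 252.386, b = 345.073.

252.39 kg potassium nitrate, 345.07 kg product B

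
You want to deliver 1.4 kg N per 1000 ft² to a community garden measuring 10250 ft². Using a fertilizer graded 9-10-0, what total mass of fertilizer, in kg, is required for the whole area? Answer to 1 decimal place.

Product per 1000 ft² = 1.4 / 9% = 15.5556 kg.
Total product = 15.5556 × 10250 / 1000 = 159.444 kg.

159.4 kg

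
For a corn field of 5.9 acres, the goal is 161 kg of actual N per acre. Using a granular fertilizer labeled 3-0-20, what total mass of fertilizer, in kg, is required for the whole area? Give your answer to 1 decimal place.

31663.3 kg

Product per acre = 161 / 3% = 5366.67 kg.
Total product = 5366.67 × 5.9 = 31663.33 kg.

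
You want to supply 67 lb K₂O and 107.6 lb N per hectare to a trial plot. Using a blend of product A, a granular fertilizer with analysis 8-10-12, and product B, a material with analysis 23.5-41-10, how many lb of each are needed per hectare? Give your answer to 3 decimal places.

With a, b = lb per hectare of product A and product B:
K₂O: 0.12·a + 0.1·b = 67
N: 0.08·a + 0.235·b = 107.6
Solving simultaneously: a = 246.7822, b = 373.8614.

246.782 lb product A, 373.861 lb product B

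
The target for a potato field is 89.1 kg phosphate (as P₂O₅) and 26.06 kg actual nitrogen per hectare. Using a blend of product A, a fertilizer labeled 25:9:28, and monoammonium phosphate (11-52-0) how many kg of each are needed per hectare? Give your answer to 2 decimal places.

Per-hectare balance (a = product A, b = monoammonium phosphate):
P₂O₅: 0.09·a + 0.52·b = 89.1
N: 0.25·a + 0.11·b = 26.06
From row1: a = (89.1 − 0.52·b) / 0.09.
Into row2: 0.25·(89.1 − 0.52·b)/0.09 + 0.11·b = 26.06 → b = 165.942, a = 31.2256.

31.23 kg product A, 165.94 kg monoammonium phosphate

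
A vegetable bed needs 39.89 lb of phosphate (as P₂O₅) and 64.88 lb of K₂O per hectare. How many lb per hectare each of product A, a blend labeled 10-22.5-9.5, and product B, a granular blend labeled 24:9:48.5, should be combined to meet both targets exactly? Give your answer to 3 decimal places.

134.302 lb product A, 107.467 lb product B

Let a = lb of product A, b = lb of product B (per hectare).
P₂O₅: 0.225·a + 0.09·b = 39.89
K₂O: 0.095·a + 0.485·b = 64.88
Eliminate b: (row1) − 0.09/0.485·(row2) → 0.207371·a = 27.8504, so a = 134.3023.
Then b = (64.88 − 0.095·134.3023) / 0.485 = 107.4666.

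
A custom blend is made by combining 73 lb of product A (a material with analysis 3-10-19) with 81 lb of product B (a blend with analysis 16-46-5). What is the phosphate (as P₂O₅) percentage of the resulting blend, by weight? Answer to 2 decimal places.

Total mass = 73 + 81 = 154 lb.
P₂O₅ mass = 10%×73 + 46%×81 = 44.56 lb.
% P₂O₅ = 44.56 / 154 = 28.9351%.

28.94% P₂O₅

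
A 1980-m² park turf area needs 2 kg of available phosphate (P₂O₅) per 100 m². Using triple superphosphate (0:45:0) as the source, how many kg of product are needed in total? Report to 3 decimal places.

88.000 kg

Product per 100 m² = 2 / 45% = 4.44444 kg.
Total product = 4.44444 × 1980 / 100 = 88 kg.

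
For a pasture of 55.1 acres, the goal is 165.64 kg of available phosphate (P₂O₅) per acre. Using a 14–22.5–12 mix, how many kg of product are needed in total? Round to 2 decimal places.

Product per acre = 165.64 / 22.5% = 736.178 kg.
Total product = 736.178 × 55.1 = 40563.396 kg.

40563.40 kg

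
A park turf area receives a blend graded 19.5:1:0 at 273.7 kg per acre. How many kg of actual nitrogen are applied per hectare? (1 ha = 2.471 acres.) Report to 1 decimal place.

131.9 kg N per hectare

nitrogen per acre = 273.7 × 19.5% = 53.3715 kg.
Convert to per hectare: 53.3715 × 2.471 = 131.881 kg.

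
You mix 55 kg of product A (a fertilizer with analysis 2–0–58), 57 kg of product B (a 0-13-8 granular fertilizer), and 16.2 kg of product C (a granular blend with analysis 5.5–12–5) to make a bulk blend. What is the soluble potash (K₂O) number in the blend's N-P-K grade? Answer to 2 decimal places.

Total mass = 55 + 57 + 16.2 = 128.2 kg.
K₂O mass = 58%×55 + 8%×57 + 5%×16.2 = 37.27 kg.
% K₂O = 37.27 / 128.2 = 29.0718%.

29.07% K₂O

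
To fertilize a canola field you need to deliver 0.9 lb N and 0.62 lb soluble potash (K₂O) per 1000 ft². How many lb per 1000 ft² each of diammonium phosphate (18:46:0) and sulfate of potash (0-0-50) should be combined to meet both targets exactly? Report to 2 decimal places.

5.00 lb diammonium phosphate, 1.24 lb sulfate of potash

Per-1000 ft² balance (a = diammonium phosphate, b = sulfate of potash):
N: 0.18·a + 0·b = 0.9
K₂O: 0·a + 0.5·b = 0.62
Solving simultaneously: a = 5, b = 1.24.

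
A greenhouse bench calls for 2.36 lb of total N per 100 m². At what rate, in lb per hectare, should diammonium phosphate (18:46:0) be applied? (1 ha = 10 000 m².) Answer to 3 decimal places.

1311.111 lb of product per hectare

Product per 100 m² = 2.36 / 18% = 13.1111 lb.
Convert to per hectare: 13.1111 × 100 = 1311.1111 lb.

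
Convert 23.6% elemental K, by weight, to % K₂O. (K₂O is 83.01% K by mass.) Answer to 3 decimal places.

28.430% K₂O

%K₂O = 23.6 / 0.8301 = 28.4303%.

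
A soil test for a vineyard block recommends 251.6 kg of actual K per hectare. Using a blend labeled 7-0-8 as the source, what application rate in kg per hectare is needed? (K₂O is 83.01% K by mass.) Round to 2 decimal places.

As K₂O: 251.6 / 0.8301 = 303.096 kg per hectare.
Product per hectare = 303.096 / 8% = 3788.7002 kg.

3788.70 kg of product per hectare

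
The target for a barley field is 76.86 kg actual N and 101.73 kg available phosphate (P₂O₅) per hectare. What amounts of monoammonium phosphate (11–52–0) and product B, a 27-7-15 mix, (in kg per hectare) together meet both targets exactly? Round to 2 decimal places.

With a, b = kg per hectare of monoammonium phosphate and product B:
N: 0.11·a + 0.27·b = 76.86
P₂O₅: 0.52·a + 0.07·b = 101.73
From row1: a = (76.86 − 0.27·b) / 0.11.
Into row2: 0.52·(76.86 − 0.27·b)/0.11 + 0.07·b = 101.73 → b = 216.857, a = 166.442.

166.44 kg monoammonium phosphate, 216.86 kg product B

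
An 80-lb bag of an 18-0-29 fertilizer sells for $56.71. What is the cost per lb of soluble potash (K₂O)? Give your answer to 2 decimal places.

K₂O in bag = 80 × 29% = 23.2 lb.
Cost per lb K₂O = $56.71 / 23.2 = $2.4444.

$2.44 per lb K₂O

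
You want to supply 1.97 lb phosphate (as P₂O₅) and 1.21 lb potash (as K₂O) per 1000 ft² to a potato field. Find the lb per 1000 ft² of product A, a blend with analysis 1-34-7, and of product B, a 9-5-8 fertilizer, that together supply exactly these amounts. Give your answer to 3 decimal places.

Per-1000 ft² balance (a = product A, b = product B):
P₂O₅: 0.34·a + 0.05·b = 1.97
K₂O: 0.07·a + 0.08·b = 1.21
Eliminate a: (row1) − 0.34/0.07·(row2) → -0.338571·b = -3.90714, so b = 11.5401.
Back-substitute: a = (1.97 − 0.05·11.5401) / 0.34 = 4.09705.

4.097 lb product A, 11.540 lb product B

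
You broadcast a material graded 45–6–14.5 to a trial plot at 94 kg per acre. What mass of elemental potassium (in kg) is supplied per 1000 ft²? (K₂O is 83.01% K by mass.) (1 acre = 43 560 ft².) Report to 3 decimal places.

0.260 kg K per thousand sq ft

K₂O per acre = 94 × 14.5% = 13.63 kg.
Elemental K = 13.63 × 0.8301 = 11.3143 kg per acre.
Convert to per 1000 ft²: 11.3143 × 0.0229568 = 0.25974 kg.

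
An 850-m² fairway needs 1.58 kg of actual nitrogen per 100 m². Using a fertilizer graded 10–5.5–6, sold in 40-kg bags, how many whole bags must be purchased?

4 bags

Product per 100 m² = 1.58 / 10% = 15.8 kg.
Total product = 15.8 × 850 / 100 = 134.3 kg.
Bags = ⌈134.3 / 40⌉ = 4.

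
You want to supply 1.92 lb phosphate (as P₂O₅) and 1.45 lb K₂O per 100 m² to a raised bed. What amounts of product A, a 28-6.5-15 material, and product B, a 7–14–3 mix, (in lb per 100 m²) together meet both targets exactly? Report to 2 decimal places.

Let a = lb of product A, b = lb of product B (per 100 m²).
P₂O₅: 0.065·a + 0.14·b = 1.92
K₂O: 0.15·a + 0.03·b = 1.45
Eliminate b: (row1) − 0.14/0.03·(row2) → -0.635·a = -4.84667, so a = 7.63255.
Then b = (1.45 − 0.15·7.63255) / 0.03 = 10.1706.

7.63 lb product A, 10.17 lb product B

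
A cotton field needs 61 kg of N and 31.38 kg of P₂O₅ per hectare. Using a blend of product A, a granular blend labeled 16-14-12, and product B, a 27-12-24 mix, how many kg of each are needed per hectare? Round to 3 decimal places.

61.968 kg product A, 189.204 kg product B

With a, b = kg per hectare of product A and product B:
N: 0.16·a + 0.27·b = 61
P₂O₅: 0.14·a + 0.12·b = 31.38
From row1: a = (61 − 0.27·b) / 0.16.
Into row2: 0.14·(61 − 0.27·b)/0.16 + 0.12·b = 31.38 → b = 189.2043, a = 61.9677.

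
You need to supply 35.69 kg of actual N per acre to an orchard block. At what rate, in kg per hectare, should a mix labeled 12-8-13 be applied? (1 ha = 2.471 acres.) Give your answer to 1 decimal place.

Product per acre = 35.69 / 12% = 297.417 kg.
Convert to per hectare: 297.417 × 2.471 = 734.917 kg.

734.9 kg of product per hectare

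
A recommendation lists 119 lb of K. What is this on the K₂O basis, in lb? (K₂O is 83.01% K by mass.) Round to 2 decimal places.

143.36 lb K₂O

K₂O = 119 / 0.8301 = 143.356 lb.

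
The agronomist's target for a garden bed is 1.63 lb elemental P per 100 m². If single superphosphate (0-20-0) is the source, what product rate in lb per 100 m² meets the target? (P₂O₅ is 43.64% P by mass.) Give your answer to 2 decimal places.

18.68 lb of product per hundred sq m

As P₂O₅: 1.63 / 0.4364 = 3.73511 lb per 100 m².
Product per 100 m² = 3.73511 / 20% = 18.6755 lb.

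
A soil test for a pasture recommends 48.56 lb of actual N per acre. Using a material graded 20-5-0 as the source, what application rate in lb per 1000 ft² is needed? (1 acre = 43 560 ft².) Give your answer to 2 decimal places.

5.57 lb of product per thousand sq ft

Product per acre = 48.56 / 20% = 242.8 lb.
Convert to per 1000 ft²: 242.8 × 0.0229568 = 5.57392 lb.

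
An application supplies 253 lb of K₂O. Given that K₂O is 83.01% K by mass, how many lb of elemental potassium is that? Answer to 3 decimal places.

K = 253 × 0.8301 = 210.0153 lb.

210.015 lb K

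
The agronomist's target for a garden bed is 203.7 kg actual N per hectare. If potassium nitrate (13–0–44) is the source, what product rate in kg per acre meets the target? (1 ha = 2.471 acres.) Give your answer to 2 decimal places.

634.13 kg of product per acre

Product per hectare = 203.7 / 13% = 1566.92 kg.
Convert to per acre: 1566.92 × 0.404694 = 634.125 kg.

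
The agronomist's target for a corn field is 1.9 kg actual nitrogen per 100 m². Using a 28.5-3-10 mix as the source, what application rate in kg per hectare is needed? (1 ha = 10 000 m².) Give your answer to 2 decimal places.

Product per 100 m² = 1.9 / 28.5% = 6.66667 kg.
Convert to per hectare: 6.66667 × 100 = 666.667 kg.

666.67 kg of product per hectare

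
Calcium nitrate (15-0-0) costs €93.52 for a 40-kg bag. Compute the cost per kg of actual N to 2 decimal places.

N in bag = 40 × 15% = 6 kg.
Cost per kg N = €93.52 / 6 = €15.5867.

€15.59 per kg N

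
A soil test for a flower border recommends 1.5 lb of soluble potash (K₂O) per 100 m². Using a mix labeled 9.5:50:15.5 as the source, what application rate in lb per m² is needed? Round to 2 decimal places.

Product per 100 m² = 1.5 / 15.5% = 9.67742 lb.
Convert to per m²: 9.67742 × 0.01 = 0.0967742 lb.

0.10 lb of product per sq m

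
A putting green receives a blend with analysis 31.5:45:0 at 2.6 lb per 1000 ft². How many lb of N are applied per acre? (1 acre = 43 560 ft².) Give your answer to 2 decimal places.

nitrogen per 1000 ft² = 2.6 × 31.5% = 0.819 lb.
Convert to per acre: 0.819 × 43.56 = 35.6756 lb.

35.68 lb N per acre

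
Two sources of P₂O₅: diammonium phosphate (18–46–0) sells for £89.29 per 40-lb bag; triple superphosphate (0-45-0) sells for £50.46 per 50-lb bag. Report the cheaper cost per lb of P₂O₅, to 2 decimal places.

diammonium phosphate: P₂O₅ per bag = 40 × 46% = 18.4 lb; cost = 89.29 / 18.4 = £4.8527/lb P₂O₅.
triple superphosphate: P₂O₅ per bag = 50 × 45% = 22.5 lb; cost = 50.46 / 22.5 = £2.2427/lb P₂O₅.
triple superphosphate is cheaper.

£2.24 per lb P₂O₅ (triple superphosphate)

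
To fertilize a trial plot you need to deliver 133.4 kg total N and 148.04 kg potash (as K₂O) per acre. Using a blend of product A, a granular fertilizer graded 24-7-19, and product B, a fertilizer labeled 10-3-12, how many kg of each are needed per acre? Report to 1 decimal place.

Let a = kg of product A, b = kg of product B (per acre).
N: 0.24·a + 0.1·b = 133.4
K₂O: 0.19·a + 0.12·b = 148.04
From row1: a = (133.4 − 0.1·b) / 0.24.
Into row2: 0.19·(133.4 − 0.1·b)/0.24 + 0.12·b = 148.04 → b = 1039.14, a = 122.857.

122.9 kg product A, 1039.1 kg product B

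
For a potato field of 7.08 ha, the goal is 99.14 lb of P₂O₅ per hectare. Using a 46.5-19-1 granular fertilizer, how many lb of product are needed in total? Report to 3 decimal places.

3694.269 lb

Product per hectare = 99.14 / 19% = 521.789 lb.
Total product = 521.789 × 7.08 = 3694.26947 lb.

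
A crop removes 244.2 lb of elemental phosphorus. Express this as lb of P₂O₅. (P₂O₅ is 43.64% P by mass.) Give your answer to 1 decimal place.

559.6 lb P₂O₅

P₂O₅ = 244.2 / 0.4364 = 559.578 lb.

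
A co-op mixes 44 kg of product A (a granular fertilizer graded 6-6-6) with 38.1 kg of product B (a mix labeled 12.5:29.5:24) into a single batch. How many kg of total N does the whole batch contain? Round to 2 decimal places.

N mass = 6%×44 + 12.5%×38.1 = 7.4025 kg.

7.40 kg N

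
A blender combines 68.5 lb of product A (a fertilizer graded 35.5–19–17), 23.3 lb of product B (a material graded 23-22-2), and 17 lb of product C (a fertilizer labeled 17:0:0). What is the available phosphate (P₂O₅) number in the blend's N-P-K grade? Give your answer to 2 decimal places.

Total mass = 68.5 + 23.3 + 17 = 108.8 lb.
P₂O₅ mass = 19%×68.5 + 22%×23.3 + 0%×17 = 18.141 lb.
% P₂O₅ = 18.141 / 108.8 = 16.6737%.

16.67% P₂O₅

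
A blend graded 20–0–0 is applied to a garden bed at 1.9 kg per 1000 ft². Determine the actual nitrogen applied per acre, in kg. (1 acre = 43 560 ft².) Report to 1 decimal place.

16.6 kg N per acre

nitrogen per 1000 ft² = 1.9 × 20% = 0.38 kg.
Convert to per acre: 0.38 × 43.56 = 16.5528 kg.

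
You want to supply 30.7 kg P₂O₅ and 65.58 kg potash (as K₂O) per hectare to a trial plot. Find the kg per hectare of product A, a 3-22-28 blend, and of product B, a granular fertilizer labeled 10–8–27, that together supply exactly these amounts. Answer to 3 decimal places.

Per-hectare balance (a = product A, b = product B):
P₂O₅: 0.22·a + 0.08·b = 30.7
K₂O: 0.28·a + 0.27·b = 65.58
Eliminate a: (row1) − 0.22/0.28·(row2) → -0.132143·b = -20.8271, so b = 157.6108.
Back-substitute: a = (30.7 − 0.08·157.6108) / 0.22 = 82.2324.

82.232 kg product A, 157.611 kg product B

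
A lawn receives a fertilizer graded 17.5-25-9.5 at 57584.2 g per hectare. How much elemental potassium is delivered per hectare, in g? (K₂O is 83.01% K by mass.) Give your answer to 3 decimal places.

4541.061 g K per hectare

K₂O per hectare = 57584.2 × 9.5% = 5470.5 g.
Elemental K = 5470.5 × 0.8301 = 4541.0612 g per hectare.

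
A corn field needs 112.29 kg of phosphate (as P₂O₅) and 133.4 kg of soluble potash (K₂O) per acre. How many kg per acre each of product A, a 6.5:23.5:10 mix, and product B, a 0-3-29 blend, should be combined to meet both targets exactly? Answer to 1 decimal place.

Per-acre balance (a = product A, b = product B):
P₂O₅: 0.235·a + 0.03·b = 112.29
K₂O: 0.1·a + 0.29·b = 133.4
Solving simultaneously: a = 438.405, b = 308.826.

438.4 kg product A, 308.8 kg product B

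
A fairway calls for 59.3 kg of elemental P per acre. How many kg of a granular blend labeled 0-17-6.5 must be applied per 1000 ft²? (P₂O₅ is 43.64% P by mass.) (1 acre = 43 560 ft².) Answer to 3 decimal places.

As P₂O₅: 59.3 / 0.4364 = 135.885 kg per acre.
Product per acre = 135.885 / 17% = 799.321 kg.
Convert to per 1000 ft²: 799.321 × 0.0229568 = 18.3499 kg.

18.350 kg of product per thousand sq ft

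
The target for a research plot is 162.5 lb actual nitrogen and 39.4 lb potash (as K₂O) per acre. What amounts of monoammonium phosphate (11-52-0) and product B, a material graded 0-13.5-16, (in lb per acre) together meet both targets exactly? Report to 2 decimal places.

1477.27 lb monoammonium phosphate, 246.25 lb product B

Per-acre balance (a = monoammonium phosphate, b = product B):
N: 0.11·a + 0·b = 162.5
K₂O: 0·a + 0.16·b = 39.4
Solving simultaneously: a = 1477.273, b = 246.25.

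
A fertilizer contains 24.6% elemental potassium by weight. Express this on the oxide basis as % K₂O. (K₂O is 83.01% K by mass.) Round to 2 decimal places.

%K₂O = 24.6 / 0.8301 = 29.63498%.

29.63% K₂O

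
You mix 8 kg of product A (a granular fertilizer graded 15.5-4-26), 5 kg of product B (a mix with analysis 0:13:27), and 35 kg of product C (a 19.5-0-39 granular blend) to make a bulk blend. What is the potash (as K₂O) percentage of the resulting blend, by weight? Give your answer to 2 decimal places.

Total mass = 8 + 5 + 35 = 48 kg.
K₂O mass = 26%×8 + 27%×5 + 39%×35 = 17.08 kg.
% K₂O = 17.08 / 48 = 35.5833%.

35.58% K₂O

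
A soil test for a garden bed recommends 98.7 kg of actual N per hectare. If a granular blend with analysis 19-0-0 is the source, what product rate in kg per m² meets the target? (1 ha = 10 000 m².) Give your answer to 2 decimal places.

Product per hectare = 98.7 / 19% = 519.474 kg.
Convert to per m²: 519.474 × 0.0001 = 0.0519474 kg.

0.05 kg of product per sq m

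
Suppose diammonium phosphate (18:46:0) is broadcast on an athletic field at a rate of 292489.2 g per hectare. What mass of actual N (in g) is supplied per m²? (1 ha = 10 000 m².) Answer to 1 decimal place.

5.3 g N per sq m

nitrogen per hectare = 292489.2 × 18% = 52648.1 g.
Convert to per m²: 52648.1 × 0.0001 = 5.26481 g.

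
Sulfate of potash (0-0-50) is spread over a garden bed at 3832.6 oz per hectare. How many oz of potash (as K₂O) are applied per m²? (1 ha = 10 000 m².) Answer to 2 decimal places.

0.19 oz K₂O per sq m

K₂O per hectare = 3832.6 × 50% = 1916.3 oz.
Convert to per m²: 1916.3 × 0.0001 = 0.19163 oz.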